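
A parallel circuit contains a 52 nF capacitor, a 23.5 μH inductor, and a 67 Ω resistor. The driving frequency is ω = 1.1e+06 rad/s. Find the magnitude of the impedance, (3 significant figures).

42.0 Ω

X_L = ωL = 25.8 Ω
X_C = 1/(ωC) = 17.5 Ω
Parallel: admittances add. Y = 1/R + 1/(jωL) + jωC
Y = (0.0149 + j0.0185) S
|Y| = 0.0238 S → |Z| = 1/|Y| = 42.0 Ω, ∠Z = −∠Y = -51.1°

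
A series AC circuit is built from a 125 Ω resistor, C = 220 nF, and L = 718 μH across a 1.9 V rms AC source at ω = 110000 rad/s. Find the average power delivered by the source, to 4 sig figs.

X_L = ωL = 78.98 Ω
X_C = 1/(ωC) = 41.32 Ω
Net reactance X = X_L − X_C = 37.66 Ω
Z = 125.0 + j37.66 Ω
|Z| = √(125.0² + 37.66²) = 130.5 Ω
∠Z = arctan(37.66/125.0) = 16.77°
I = V/|Z| = 14.55 mA
P = VI cos φ = 1.9 × 0.01455 × cos(16.77°) = 26.48 mW

26.48 mW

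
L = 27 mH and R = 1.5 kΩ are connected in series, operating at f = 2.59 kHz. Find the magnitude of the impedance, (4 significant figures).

ω = 2πf = 16270 rad/s
X_L = ωL = 439.4 Ω
Z = 1500 + j439.4 Ω
|Z| = √(1500² + 439.4²) = 1563 Ω

1563 Ω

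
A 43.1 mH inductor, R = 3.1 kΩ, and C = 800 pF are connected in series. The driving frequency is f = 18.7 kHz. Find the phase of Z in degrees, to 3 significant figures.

-60.9°

ω = 2πf = 117500 rad/s
X_L = ωL = 5060 Ω
X_C = 1/(ωC) = 10600 Ω
Net reactance X = X_L − X_C = -5570 Ω
Z = 3100 − j5570 Ω
|Z| = √(3100² + 5570²) = 6380 Ω
∠Z = arctan(-5570/3100) = -60.9°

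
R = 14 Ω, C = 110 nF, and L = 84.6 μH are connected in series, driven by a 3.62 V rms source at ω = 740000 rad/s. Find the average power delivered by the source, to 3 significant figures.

X_L = ωL = 62.6 Ω
X_C = 1/(ωC) = 12.3 Ω
Net reactance X = X_L − X_C = 50.3 Ω
Z = 14.0 + j50.3 Ω
|Z| = √(14.0² + 50.3²) = 52.2 Ω
∠Z = arctan(50.3/14.0) = 74.5°
I = V/|Z| = 69.3 mA
P = VI cos φ = 3.62 × 0.0693 × cos(74.5°) = 67.3 mW

67.3 mW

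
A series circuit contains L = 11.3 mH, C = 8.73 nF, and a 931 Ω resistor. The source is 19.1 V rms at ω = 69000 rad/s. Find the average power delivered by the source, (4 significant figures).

X_L = ωL = 779.7 Ω
X_C = 1/(ωC) = 1660 Ω
Net reactance X = X_L − X_C = -880.4 Ω
Z = 931.0 − j880.4 Ω
|Z| = √(931.0² + 880.4²) = 1281 Ω
∠Z = arctan(-880.4/931.0) = -43.40°
I = V/|Z| = 14.91 mA
P = VI cos φ = 19.1 × 0.01491 × cos(-43.40°) = 206.9 mW

206.9 mW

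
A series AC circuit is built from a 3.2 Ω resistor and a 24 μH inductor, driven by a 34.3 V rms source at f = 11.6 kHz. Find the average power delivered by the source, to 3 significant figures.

ω = 2πf = 72880 rad/s
X_L = ωL = 1.75 Ω
Z = 3.20 + j1.75 Ω
|Z| = √(3.20² + 1.75²) = 3.65 Ω
∠Z = arctan(1.75/3.20) = 28.7°
I = V/|Z| = 9.41 A
P = VI cos φ = 34.3 × 9.41 × cos(28.7°) = 283 W

283 W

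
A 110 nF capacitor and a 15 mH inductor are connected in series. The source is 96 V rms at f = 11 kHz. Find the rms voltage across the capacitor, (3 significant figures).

ω = 2πf = 69120 rad/s
X_L = ωL = 1040 Ω
X_C = 1/(ωC) = 132 Ω
Net reactance X = X_L − X_C = 905 Ω
Z = j905 Ω
|Z| = √(0² + 905²) = 905 Ω
I = V/|Z| = 106 mA
V_C = I·|Z_C| = 0.106 × 132 = 13.9 V

13.9 V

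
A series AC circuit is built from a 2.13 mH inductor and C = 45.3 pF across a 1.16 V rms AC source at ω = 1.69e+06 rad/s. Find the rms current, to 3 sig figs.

123 μA

X_L = ωL = 3600 Ω
X_C = 1/(ωC) = 13100 Ω
Net reactance X = X_L − X_C = -9460 Ω
Z = − j9460 Ω
|Z| = √(0² + 9460²) = 9460 Ω
I = V/|Z| = 1.16/9460 = 123 μA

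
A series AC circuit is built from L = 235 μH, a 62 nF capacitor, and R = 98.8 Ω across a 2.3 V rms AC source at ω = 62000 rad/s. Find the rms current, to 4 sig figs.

8.689 mA

X_L = ωL = 14.57 Ω
X_C = 1/(ωC) = 260.1 Ω
Net reactance X = X_L − X_C = -245.6 Ω
Z = 98.80 − j245.6 Ω
|Z| = √(98.80² + 245.6²) = 264.7 Ω
I = V/|Z| = 2.3/264.7 = 8.689 mA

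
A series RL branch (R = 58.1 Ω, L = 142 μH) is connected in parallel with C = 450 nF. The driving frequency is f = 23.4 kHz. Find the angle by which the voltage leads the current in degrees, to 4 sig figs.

ω = 2πf = 147000 rad/s
X_L = ωL = 20.88 Ω
X_C = 1/(ωC) = 15.11 Ω
Branch 1 (R+jX_L): Z₁ = 58.10 + j20.88 Ω, |Z₁| = 61.74 Ω
Branch 2 (−jX_C): Z₂ = −j15.11 Ω
Parallel: Z = Z₁Z₂/(Z₁+Z₂), |Z| = 15.98 Ω, ∠Z = -75.90°

-75.90°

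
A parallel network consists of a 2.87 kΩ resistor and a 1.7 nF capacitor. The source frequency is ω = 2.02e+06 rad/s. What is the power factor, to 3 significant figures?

0.101

X_C = 1/(ωC) = 291 Ω
Parallel: admittances add. Y = 1/R + jωC
Y = (0.000348 + j0.00343) S
|Y| = 0.00345 S → |Z| = 1/|Y| = 290 Ω, ∠Z = −∠Y = -84.2°
cos φ = cos(-84.2°) = 0.101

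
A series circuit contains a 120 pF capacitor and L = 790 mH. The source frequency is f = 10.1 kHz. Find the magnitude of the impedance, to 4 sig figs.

81180 Ω

ω = 2πf = 63460 rad/s
X_L = ωL = 50130 Ω
X_C = 1/(ωC) = 131300 Ω
Net reactance X = X_L − X_C = -81180 Ω
Z = − j81180 Ω
|Z| = √(0² + 81180²) = 81180 Ω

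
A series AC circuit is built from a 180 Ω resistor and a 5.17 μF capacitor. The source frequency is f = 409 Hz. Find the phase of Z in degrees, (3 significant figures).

ω = 2πf = 2570 rad/s
X_C = 1/(ωC) = 75.3 Ω
Z = 180 − j75.3 Ω
|Z| = √(180² + 75.3²) = 195 Ω
∠Z = arctan(-75.3/180) = -22.7°

-22.7°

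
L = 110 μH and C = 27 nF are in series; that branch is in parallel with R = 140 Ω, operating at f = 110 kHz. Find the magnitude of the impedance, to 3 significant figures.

22.2 Ω

ω = 2πf = 691200 rad/s
X_L = ωL = 76.0 Ω
X_C = 1/(ωC) = 53.6 Ω
Branch 1: Z₁ = R = 140 Ω
Branch 2 (series LC): Z₂ = j(X_L − X_C) = j22.4 Ω
Parallel: Z = Z₁Z₂/(Z₁+Z₂), |Z| = 22.2 Ω, ∠Z = 80.9°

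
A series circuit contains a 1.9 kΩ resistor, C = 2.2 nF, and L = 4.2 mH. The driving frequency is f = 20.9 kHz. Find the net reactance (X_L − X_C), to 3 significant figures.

ω = 2πf = 131300 rad/s
X_L = ωL = 552 Ω
X_C = 1/(ωC) = 3460 Ω
X = 552 − 3460 = -2910 Ω

-2910 Ω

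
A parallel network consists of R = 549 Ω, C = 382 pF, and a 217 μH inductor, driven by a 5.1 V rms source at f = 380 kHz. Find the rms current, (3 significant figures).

ω = 2πf = 2.388e+06 rad/s
X_L = ωL = 518 Ω
X_C = 1/(ωC) = 1100 Ω
Parallel: admittances add. Y = 1/R + 1/(jωL) + jωC
Y = (0.00182 − j0.00102) S
|Y| = 0.00209 S → |Z| = 1/|Y| = 479 Ω, ∠Z = −∠Y = 29.2°
I = V/|Z| = 5.1/479 = 10.6 mA

10.6 mA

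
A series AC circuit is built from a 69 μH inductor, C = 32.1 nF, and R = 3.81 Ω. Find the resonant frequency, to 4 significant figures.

ω₀ = 1/√(LC) = 1/√(6.9e-05 × 3.21e-08) = 671900 rad/s
f₀ = ω₀/(2π) = 106.9 kHz

106.9 kHz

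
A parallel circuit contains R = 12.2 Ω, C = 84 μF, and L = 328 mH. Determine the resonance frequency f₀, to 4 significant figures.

ω₀ = 1/√(LC) = 1/√(0.328 × 8.4e-05) = 190.5 rad/s
f₀ = ω₀/(2π) = 30.32 Hz

30.32 Hz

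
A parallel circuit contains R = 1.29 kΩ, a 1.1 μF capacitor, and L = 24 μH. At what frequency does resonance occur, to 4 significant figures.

30.98 kHz

ω₀ = 1/√(LC) = 1/√(2.4e-05 × 1.1e-06) = 194600 rad/s
f₀ = ω₀/(2π) = 30.98 kHz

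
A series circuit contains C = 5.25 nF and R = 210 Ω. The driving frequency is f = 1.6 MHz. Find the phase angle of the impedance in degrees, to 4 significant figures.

ω = 2πf = 1.005e+07 rad/s
X_C = 1/(ωC) = 18.95 Ω
Z = 210.0 − j18.95 Ω
|Z| = √(210.0² + 18.95²) = 210.9 Ω
∠Z = arctan(-18.95/210.0) = -5.155°

-5.155°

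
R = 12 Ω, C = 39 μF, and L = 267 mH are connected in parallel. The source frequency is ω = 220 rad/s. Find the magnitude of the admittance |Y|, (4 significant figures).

X_L = ωL = 58.74 Ω
X_C = 1/(ωC) = 116.6 Ω
Parallel: admittances add. Y = 1/R + 1/(jωL) + jωC
Y = (0.08333 − j0.008444) S
|Y| = 0.08376 S → |Z| = 1/|Y| = 11.94 Ω, ∠Z = −∠Y = 5.786°

83.76 mS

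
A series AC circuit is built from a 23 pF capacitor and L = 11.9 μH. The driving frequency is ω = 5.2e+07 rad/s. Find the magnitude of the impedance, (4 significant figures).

X_L = ωL = 618.8 Ω
X_C = 1/(ωC) = 836.1 Ω
Net reactance X = X_L − X_C = -217.3 Ω
Z = − j217.3 Ω
|Z| = √(0² + 217.3²) = 217.3 Ω

217.3 Ω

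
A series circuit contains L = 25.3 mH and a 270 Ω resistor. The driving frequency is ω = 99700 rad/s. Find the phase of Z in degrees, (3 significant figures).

83.9°

X_L = ωL = 2520 Ω
Z = 270 + j2520 Ω
|Z| = √(270² + 2520²) = 2540 Ω
∠Z = arctan(2520/270) = 83.9°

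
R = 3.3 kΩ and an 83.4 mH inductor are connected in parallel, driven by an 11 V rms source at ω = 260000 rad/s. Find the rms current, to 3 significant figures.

3.37 mA

X_L = ωL = 21700 Ω
Parallel: admittances add. Y = 1/R + 1/(jωL)
Y = (0.000303 − j4.61e-05) S
|Y| = 0.000307 S → |Z| = 1/|Y| = 3260 Ω, ∠Z = −∠Y = 8.65°
I = V/|Z| = 11/3260 = 3.37 mA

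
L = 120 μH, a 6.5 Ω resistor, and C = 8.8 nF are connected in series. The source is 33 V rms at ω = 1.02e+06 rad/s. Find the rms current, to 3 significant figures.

X_L = ωL = 122 Ω
X_C = 1/(ωC) = 111 Ω
Net reactance X = X_L − X_C = 11.0 Ω
Z = 6.50 + j11.0 Ω
|Z| = √(6.50² + 11.0²) = 12.8 Ω
I = V/|Z| = 33/12.8 = 2.58 A

2.58 A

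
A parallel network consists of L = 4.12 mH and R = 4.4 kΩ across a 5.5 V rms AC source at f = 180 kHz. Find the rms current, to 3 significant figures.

1.72 mA

ω = 2πf = 1.131e+06 rad/s
X_L = ωL = 4660 Ω
Parallel: admittances add. Y = 1/R + 1/(jωL)
Y = (0.000227 − j0.000215) S
|Y| = 0.000313 S → |Z| = 1/|Y| = 3200 Ω, ∠Z = −∠Y = 43.4°
I = V/|Z| = 5.5/3200 = 1.72 mA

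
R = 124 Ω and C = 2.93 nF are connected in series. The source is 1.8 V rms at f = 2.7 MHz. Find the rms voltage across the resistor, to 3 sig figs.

ω = 2πf = 1.696e+07 rad/s
X_C = 1/(ωC) = 20.1 Ω
Z = 124 − j20.1 Ω
|Z| = √(124² + 20.1²) = 126 Ω
I = V/|Z| = 14.3 mA
V_R = I·|Z_R| = 0.0143 × 124 = 1.78 V

1.78 V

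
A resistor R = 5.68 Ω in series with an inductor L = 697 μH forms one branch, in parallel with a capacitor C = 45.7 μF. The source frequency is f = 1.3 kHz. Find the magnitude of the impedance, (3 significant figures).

3.35 Ω

ω = 2πf = 8168 rad/s
X_L = ωL = 5.69 Ω
X_C = 1/(ωC) = 2.68 Ω
Branch 1 (R+jX_L): Z₁ = 5.68 + j5.69 Ω, |Z₁| = 8.04 Ω
Branch 2 (−jX_C): Z₂ = −j2.68 Ω
Parallel: Z = Z₁Z₂/(Z₁+Z₂), |Z| = 3.35 Ω, ∠Z = -72.9°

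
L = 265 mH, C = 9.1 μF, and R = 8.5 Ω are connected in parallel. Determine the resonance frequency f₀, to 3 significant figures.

102 Hz

ω₀ = 1/√(LC) = 1/√(0.265 × 9.1e-06) = 644.0 rad/s
f₀ = ω₀/(2π) = 102 Hz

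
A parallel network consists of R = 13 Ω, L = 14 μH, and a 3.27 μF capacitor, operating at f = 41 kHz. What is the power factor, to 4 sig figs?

0.1349

ω = 2πf = 257600 rad/s
X_L = ωL = 3.607 Ω
X_C = 1/(ωC) = 1.187 Ω
Parallel: admittances add. Y = 1/R + 1/(jωL) + jωC
Y = (0.07692 + j0.5651) S
|Y| = 0.5703 S → |Z| = 1/|Y| = 1.753 Ω, ∠Z = −∠Y = -82.25°
cos φ = cos(-82.25°) = 0.1349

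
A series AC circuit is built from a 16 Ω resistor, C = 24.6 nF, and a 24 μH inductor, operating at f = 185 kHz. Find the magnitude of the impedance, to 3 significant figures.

17.5 Ω

ω = 2πf = 1.162e+06 rad/s
X_L = ωL = 27.9 Ω
X_C = 1/(ωC) = 35.0 Ω
Net reactance X = X_L − X_C = -7.07 Ω
Z = 16.0 − j7.07 Ω
|Z| = √(16.0² + 7.07²) = 17.5 Ω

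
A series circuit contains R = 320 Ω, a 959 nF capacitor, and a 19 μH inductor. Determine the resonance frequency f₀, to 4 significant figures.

37.28 kHz

ω₀ = 1/√(LC) = 1/√(1.9e-05 × 9.59e-07) = 234300 rad/s
f₀ = ω₀/(2π) = 37.28 kHz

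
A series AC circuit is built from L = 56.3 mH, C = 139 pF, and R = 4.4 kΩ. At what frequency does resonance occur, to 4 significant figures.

56.89 kHz

ω₀ = 1/√(LC) = 1/√(0.0563 × 1.39e-10) = 357500 rad/s
f₀ = ω₀/(2π) = 56.89 kHz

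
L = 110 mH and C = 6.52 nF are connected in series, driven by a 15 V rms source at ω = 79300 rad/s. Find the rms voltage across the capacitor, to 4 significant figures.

4.273 V

X_L = ωL = 8723 Ω
X_C = 1/(ωC) = 1934 Ω
Net reactance X = X_L − X_C = 6789 Ω
Z = j6789 Ω
|Z| = √(0² + 6789²) = 6789 Ω
I = V/|Z| = 2.209 mA
V_C = I·|Z_C| = 0.002209 × 1934 = 4.273 V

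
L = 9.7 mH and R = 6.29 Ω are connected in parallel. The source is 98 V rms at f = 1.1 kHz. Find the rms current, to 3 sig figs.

15.6 A

ω = 2πf = 6912 rad/s
X_L = ωL = 67.0 Ω
Parallel: admittances add. Y = 1/R + 1/(jωL)
Y = (0.159 − j0.0149) S
|Y| = 0.160 S → |Z| = 1/|Y| = 6.26 Ω, ∠Z = −∠Y = 5.36°
I = V/|Z| = 98/6.26 = 15.6 A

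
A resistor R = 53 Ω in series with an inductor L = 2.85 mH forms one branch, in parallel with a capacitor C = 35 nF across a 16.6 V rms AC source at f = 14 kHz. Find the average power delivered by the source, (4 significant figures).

ω = 2πf = 87960 rad/s
X_L = ωL = 250.7 Ω
X_C = 1/(ωC) = 324.8 Ω
Branch 1 (R+jX_L): Z₁ = 53.00 + j250.7 Ω, |Z₁| = 256.2 Ω
Branch 2 (−jX_C): Z₂ = −j324.8 Ω
Parallel: Z = Z₁Z₂/(Z₁+Z₂), |Z| = 913.5 Ω, ∠Z = 42.49°
I = V/|Z| = 18.17 mA
P = VI cos φ = 16.6 × 0.01817 × cos(42.49°) = 222.4 mW

222.4 mW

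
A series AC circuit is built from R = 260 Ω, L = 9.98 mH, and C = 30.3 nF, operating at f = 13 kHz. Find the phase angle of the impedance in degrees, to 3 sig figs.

ω = 2πf = 81680 rad/s
X_L = ωL = 815 Ω
X_C = 1/(ωC) = 404 Ω
Net reactance X = X_L − X_C = 411 Ω
Z = 260 + j411 Ω
|Z| = √(260² + 411²) = 486 Ω
∠Z = arctan(411/260) = 57.7°

57.7°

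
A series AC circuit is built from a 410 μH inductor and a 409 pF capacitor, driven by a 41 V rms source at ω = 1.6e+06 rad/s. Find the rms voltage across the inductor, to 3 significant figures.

X_L = ωL = 656 Ω
X_C = 1/(ωC) = 1530 Ω
Net reactance X = X_L − X_C = -872 Ω
Z = − j872 Ω
|Z| = √(0² + 872²) = 872 Ω
I = V/|Z| = 47.0 mA
V_L = I·|Z_L| = 0.0470 × 656 = 30.8 V

30.8 V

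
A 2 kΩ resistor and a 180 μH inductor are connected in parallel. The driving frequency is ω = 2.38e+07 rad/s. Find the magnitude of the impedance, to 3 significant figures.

1810 Ω

X_L = ωL = 4280 Ω
Parallel: admittances add. Y = 1/R + 1/(jωL)
Y = (0.000500 − j0.000233) S
|Y| = 0.000552 S → |Z| = 1/|Y| = 1810 Ω, ∠Z = −∠Y = 25.0°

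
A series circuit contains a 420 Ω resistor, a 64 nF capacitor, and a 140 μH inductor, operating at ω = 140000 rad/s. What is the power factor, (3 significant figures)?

0.977

X_L = ωL = 19.6 Ω
X_C = 1/(ωC) = 112 Ω
Net reactance X = X_L − X_C = -92.0 Ω
Z = 420 − j92.0 Ω
|Z| = √(420² + 92.0²) = 430 Ω
∠Z = arctan(-92.0/420) = -12.4°
cos φ = cos(-12.4°) = 0.977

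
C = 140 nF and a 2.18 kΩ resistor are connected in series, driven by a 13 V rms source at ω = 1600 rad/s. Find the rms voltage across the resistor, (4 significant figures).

5.704 V

X_C = 1/(ωC) = 4464 Ω
Z = 2180 − j4464 Ω
|Z| = √(2180² + 4464²) = 4968 Ω
I = V/|Z| = 2.617 mA
V_R = I·|Z_R| = 0.002617 × 2180 = 5.704 V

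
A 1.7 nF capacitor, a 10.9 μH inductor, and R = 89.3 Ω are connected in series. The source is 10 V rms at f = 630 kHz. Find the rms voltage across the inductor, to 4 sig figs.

ω = 2πf = 3.958e+06 rad/s
X_L = ωL = 43.15 Ω
X_C = 1/(ωC) = 148.6 Ω
Net reactance X = X_L − X_C = -105.5 Ω
Z = 89.30 − j105.5 Ω
|Z| = √(89.30² + 105.5²) = 138.2 Ω
I = V/|Z| = 72.37 mA
V_L = I·|Z_L| = 0.07237 × 43.15 = 3.122 V

3.122 V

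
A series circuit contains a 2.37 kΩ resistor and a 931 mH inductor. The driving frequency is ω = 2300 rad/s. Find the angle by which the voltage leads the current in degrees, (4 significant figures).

42.10°

X_L = ωL = 2141 Ω
Z = 2370 + j2141 Ω
|Z| = √(2370² + 2141²) = 3194 Ω
∠Z = arctan(2141/2370) = 42.10°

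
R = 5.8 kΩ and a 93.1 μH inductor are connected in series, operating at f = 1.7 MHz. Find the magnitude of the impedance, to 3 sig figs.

ω = 2πf = 1.068e+07 rad/s
X_L = ωL = 994 Ω
Z = 5800 + j994 Ω
|Z| = √(5800² + 994²) = 5880 Ω

5880 Ω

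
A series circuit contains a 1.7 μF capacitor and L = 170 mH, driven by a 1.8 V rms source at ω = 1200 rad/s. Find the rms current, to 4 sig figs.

X_L = ωL = 204.0 Ω
X_C = 1/(ωC) = 490.2 Ω
Net reactance X = X_L − X_C = -286.2 Ω
Z = − j286.2 Ω
|Z| = √(0² + 286.2²) = 286.2 Ω
I = V/|Z| = 1.8/286.2 = 6.289 mA

6.289 mA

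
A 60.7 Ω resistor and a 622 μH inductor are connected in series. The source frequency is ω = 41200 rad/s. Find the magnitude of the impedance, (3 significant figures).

X_L = ωL = 25.6 Ω
Z = 60.7 + j25.6 Ω
|Z| = √(60.7² + 25.6²) = 65.9 Ω

65.9 Ω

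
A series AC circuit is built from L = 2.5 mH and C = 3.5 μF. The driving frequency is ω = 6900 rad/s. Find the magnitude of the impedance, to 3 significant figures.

X_L = ωL = 17.2 Ω
X_C = 1/(ωC) = 41.4 Ω
Net reactance X = X_L − X_C = -24.2 Ω
Z = − j24.2 Ω
|Z| = √(0² + 24.2²) = 24.2 Ω

24.2 Ω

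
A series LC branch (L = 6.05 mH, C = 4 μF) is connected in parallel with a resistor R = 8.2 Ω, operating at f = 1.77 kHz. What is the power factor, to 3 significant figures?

ω = 2πf = 11120 rad/s
X_L = ωL = 67.3 Ω
X_C = 1/(ωC) = 22.5 Ω
Branch 1: Z₁ = R = 8.20 Ω
Branch 2 (series LC): Z₂ = j(X_L − X_C) = j44.8 Ω
Parallel: Z = Z₁Z₂/(Z₁+Z₂), |Z| = 8.07 Ω, ∠Z = 10.4°
cos φ = cos(10.4°) = 0.984

0.984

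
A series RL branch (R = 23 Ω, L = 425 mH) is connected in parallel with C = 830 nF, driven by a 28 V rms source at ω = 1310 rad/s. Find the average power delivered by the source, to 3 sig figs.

58.1 mW

X_L = ωL = 557 Ω
X_C = 1/(ωC) = 920 Ω
Branch 1 (R+jX_L): Z₁ = 23.0 + j557 Ω, |Z₁| = 557 Ω
Branch 2 (−jX_C): Z₂ = −j920 Ω
Parallel: Z = Z₁Z₂/(Z₁+Z₂), |Z| = 1410 Ω, ∠Z = 84.0°
I = V/|Z| = 19.9 mA
P = VI cos φ = 28 × 0.0199 × cos(84.0°) = 58.1 mW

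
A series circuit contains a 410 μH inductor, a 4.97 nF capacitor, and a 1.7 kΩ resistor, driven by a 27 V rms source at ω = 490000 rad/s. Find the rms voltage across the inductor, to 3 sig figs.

X_L = ωL = 201 Ω
X_C = 1/(ωC) = 411 Ω
Net reactance X = X_L − X_C = -210 Ω
Z = 1700 − j210 Ω
|Z| = √(1700² + 210²) = 1710 Ω
I = V/|Z| = 15.8 mA
V_L = I·|Z_L| = 0.0158 × 201 = 3.17 V

3.17 V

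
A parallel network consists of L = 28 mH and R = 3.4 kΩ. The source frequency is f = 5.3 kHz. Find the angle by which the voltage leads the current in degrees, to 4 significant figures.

74.66°

ω = 2πf = 33300 rad/s
X_L = ωL = 932.4 Ω
Parallel: admittances add. Y = 1/R + 1/(jωL)
Y = (0.0002941 − j0.001072) S
|Y| = 0.001112 S → |Z| = 1/|Y| = 899.2 Ω, ∠Z = −∠Y = 74.66°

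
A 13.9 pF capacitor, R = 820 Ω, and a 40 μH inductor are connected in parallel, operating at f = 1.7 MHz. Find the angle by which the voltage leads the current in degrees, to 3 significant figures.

60.9°

ω = 2πf = 1.068e+07 rad/s
X_L = ωL = 427 Ω
X_C = 1/(ωC) = 6740 Ω
Parallel: admittances add. Y = 1/R + 1/(jωL) + jωC
Y = (0.00122 − j0.00219) S
|Y| = 0.00251 S → |Z| = 1/|Y| = 399 Ω, ∠Z = −∠Y = 60.9°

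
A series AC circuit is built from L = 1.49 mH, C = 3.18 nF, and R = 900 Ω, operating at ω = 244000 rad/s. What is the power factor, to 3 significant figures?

X_L = ωL = 364 Ω
X_C = 1/(ωC) = 1290 Ω
Net reactance X = X_L − X_C = -925 Ω
Z = 900 − j925 Ω
|Z| = √(900² + 925²) = 1290 Ω
∠Z = arctan(-925/900) = -45.8°
cos φ = cos(-45.8°) = 0.697

0.697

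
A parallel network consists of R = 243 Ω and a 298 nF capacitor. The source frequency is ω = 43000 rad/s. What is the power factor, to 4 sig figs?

X_C = 1/(ωC) = 78.04 Ω
Parallel: admittances add. Y = 1/R + jωC
Y = (0.004115 + j0.01281) S
|Y| = 0.01346 S → |Z| = 1/|Y| = 74.30 Ω, ∠Z = −∠Y = -72.20°
cos φ = cos(-72.20°) = 0.3058

0.3058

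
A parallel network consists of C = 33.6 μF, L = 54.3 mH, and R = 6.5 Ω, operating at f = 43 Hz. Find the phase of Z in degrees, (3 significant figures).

21.0°

ω = 2πf = 270.2 rad/s
X_L = ωL = 14.7 Ω
X_C = 1/(ωC) = 110 Ω
Parallel: admittances add. Y = 1/R + 1/(jωL) + jωC
Y = (0.154 − j0.0591) S
|Y| = 0.165 S → |Z| = 1/|Y| = 6.07 Ω, ∠Z = −∠Y = 21.0°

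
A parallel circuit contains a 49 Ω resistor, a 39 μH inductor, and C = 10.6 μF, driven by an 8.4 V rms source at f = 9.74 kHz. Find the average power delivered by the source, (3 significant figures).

1.44 W

ω = 2πf = 61200 rad/s
X_L = ωL = 2.39 Ω
X_C = 1/(ωC) = 1.54 Ω
Parallel: admittances add. Y = 1/R + 1/(jωL) + jωC
Y = (0.0204 + j0.230) S
|Y| = 0.231 S → |Z| = 1/|Y| = 4.34 Ω, ∠Z = −∠Y = -84.9°
I = V/|Z| = 1.94 A
P = VI cos φ = 8.4 × 1.94 × cos(-84.9°) = 1.44 W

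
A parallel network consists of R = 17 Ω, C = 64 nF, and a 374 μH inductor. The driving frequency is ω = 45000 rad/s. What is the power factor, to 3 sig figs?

0.721

X_L = ωL = 16.8 Ω
X_C = 1/(ωC) = 347 Ω
Parallel: admittances add. Y = 1/R + 1/(jωL) + jωC
Y = (0.0588 − j0.0565) S
|Y| = 0.0816 S → |Z| = 1/|Y| = 12.3 Ω, ∠Z = −∠Y = 43.9°
cos φ = cos(43.9°) = 0.721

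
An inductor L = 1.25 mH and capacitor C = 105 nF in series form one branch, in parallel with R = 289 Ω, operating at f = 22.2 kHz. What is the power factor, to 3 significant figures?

0.345

ω = 2πf = 139500 rad/s
X_L = ωL = 174 Ω
X_C = 1/(ωC) = 68.3 Ω
Branch 1: Z₁ = R = 289 Ω
Branch 2 (series LC): Z₂ = j(X_L − X_C) = j106 Ω
Parallel: Z = Z₁Z₂/(Z₁+Z₂), |Z| = 99.6 Ω, ∠Z = 69.8°
cos φ = cos(69.8°) = 0.345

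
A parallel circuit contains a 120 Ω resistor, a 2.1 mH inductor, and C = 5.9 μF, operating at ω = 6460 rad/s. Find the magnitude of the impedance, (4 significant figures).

X_L = ωL = 13.57 Ω
X_C = 1/(ωC) = 26.24 Ω
Parallel: admittances add. Y = 1/R + 1/(jωL) + jωC
Y = (0.008333 − j0.03560) S
|Y| = 0.03656 S → |Z| = 1/|Y| = 27.35 Ω, ∠Z = −∠Y = 76.83°

27.35 Ω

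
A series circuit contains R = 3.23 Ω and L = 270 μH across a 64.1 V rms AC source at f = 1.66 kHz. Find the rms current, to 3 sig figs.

ω = 2πf = 10430 rad/s
X_L = ωL = 2.82 Ω
Z = 3.23 + j2.82 Ω
|Z| = √(3.23² + 2.82²) = 4.29 Ω
I = V/|Z| = 64.1/4.29 = 15.0 A

15.0 A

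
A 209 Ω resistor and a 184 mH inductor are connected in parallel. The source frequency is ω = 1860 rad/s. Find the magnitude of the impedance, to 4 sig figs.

X_L = ωL = 342.2 Ω
Parallel: admittances add. Y = 1/R + 1/(jωL)
Y = (0.004785 − j0.002922) S
|Y| = 0.005606 S → |Z| = 1/|Y| = 178.4 Ω, ∠Z = −∠Y = 31.41°

178.4 Ω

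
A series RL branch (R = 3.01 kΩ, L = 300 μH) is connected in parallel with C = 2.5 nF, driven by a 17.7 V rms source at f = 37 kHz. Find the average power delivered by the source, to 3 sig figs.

104 mW

ω = 2πf = 232500 rad/s
X_L = ωL = 69.7 Ω
X_C = 1/(ωC) = 1720 Ω
Branch 1 (R+jX_L): Z₁ = 3010 + j69.7 Ω, |Z₁| = 3010 Ω
Branch 2 (−jX_C): Z₂ = −j1720 Ω
Parallel: Z = Z₁Z₂/(Z₁+Z₂), |Z| = 1510 Ω, ∠Z = -59.9°
I = V/|Z| = 11.7 mA
P = VI cos φ = 17.7 × 0.0117 × cos(-59.9°) = 104 mW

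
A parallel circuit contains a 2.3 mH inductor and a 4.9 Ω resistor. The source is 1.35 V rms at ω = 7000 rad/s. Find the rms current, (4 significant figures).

X_L = ωL = 16.10 Ω
Parallel: admittances add. Y = 1/R + 1/(jωL)
Y = (0.2041 − j0.06211) S
|Y| = 0.2133 S → |Z| = 1/|Y| = 4.688 Ω, ∠Z = −∠Y = 16.93°
I = V/|Z| = 1.35/4.688 = 288.0 mA

288.0 mA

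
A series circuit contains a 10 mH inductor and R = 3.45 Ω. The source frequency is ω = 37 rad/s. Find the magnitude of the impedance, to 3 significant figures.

3.47 Ω

X_L = ωL = 0.370 Ω
Z = 3.45 + j0.370 Ω
|Z| = √(3.45² + 0.370²) = 3.47 Ω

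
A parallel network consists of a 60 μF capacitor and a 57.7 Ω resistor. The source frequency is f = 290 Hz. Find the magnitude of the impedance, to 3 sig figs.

9.03 Ω

ω = 2πf = 1822 rad/s
X_C = 1/(ωC) = 9.15 Ω
Parallel: admittances add. Y = 1/R + jωC
Y = (0.0173 + j0.109) S
|Y| = 0.111 S → |Z| = 1/|Y| = 9.03 Ω, ∠Z = −∠Y = -81.0°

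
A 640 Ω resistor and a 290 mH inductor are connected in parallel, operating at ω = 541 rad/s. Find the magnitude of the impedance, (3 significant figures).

152 Ω

X_L = ωL = 157 Ω
Parallel: admittances add. Y = 1/R + 1/(jωL)
Y = (0.00156 − j0.00637) S
|Y| = 0.00656 S → |Z| = 1/|Y| = 152 Ω, ∠Z = −∠Y = 76.2°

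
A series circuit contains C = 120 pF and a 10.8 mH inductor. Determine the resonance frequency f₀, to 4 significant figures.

139.8 kHz

ω₀ = 1/√(LC) = 1/√(0.0108 × 1.2e-10) = 878400 rad/s
f₀ = ω₀/(2π) = 139.8 kHz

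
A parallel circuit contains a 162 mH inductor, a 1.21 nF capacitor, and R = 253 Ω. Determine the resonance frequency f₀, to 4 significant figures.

ω₀ = 1/√(LC) = 1/√(0.162 × 1.21e-09) = 71420 rad/s
f₀ = ω₀/(2π) = 11.37 kHz

11.37 kHz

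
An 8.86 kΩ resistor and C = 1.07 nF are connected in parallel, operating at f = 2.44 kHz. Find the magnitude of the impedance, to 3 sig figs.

ω = 2πf = 15330 rad/s
X_C = 1/(ωC) = 61000 Ω
Parallel: admittances add. Y = 1/R + jωC
Y = (0.000113 + j1.64e-05) S
|Y| = 0.000114 S → |Z| = 1/|Y| = 8770 Ω, ∠Z = −∠Y = -8.27°

8770 Ω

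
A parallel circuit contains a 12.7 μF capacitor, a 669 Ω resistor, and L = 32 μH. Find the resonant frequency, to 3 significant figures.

ω₀ = 1/√(LC) = 1/√(3.2e-05 × 1.27e-05) = 49600 rad/s
f₀ = ω₀/(2π) = 7.89 kHz

7.89 kHz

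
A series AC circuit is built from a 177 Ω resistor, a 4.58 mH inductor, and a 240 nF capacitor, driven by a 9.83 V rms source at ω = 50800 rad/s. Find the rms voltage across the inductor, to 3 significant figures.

X_L = ωL = 233 Ω
X_C = 1/(ωC) = 82.0 Ω
Net reactance X = X_L − X_C = 151 Ω
Z = 177 + j151 Ω
|Z| = √(177² + 151²) = 232 Ω
I = V/|Z| = 42.3 mA
V_L = I·|Z_L| = 0.0423 × 233 = 9.84 V

9.84 V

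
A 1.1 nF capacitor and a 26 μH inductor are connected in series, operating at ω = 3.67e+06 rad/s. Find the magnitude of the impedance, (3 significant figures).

X_L = ωL = 95.4 Ω
X_C = 1/(ωC) = 248 Ω
Net reactance X = X_L − X_C = -152 Ω
Z = − j152 Ω
|Z| = √(0² + 152²) = 152 Ω

152 Ω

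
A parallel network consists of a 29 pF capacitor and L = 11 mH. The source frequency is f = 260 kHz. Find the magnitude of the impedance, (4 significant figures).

ω = 2πf = 1.634e+06 rad/s
X_L = ωL = 17970 Ω
X_C = 1/(ωC) = 21110 Ω
Parallel: admittances add. Y = 1/(jωL) + jωC
Y = (0 − j8.273e-06) S
|Y| = 8.273e-06 S → |Z| = 1/|Y| = 120900 Ω, ∠Z = −∠Y = 90.00°

120900 Ω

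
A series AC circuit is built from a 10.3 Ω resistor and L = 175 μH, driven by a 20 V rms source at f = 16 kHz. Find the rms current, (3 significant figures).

981 mA

ω = 2πf = 100500 rad/s
X_L = ωL = 17.6 Ω
Z = 10.3 + j17.6 Ω
|Z| = √(10.3² + 17.6²) = 20.4 Ω
I = V/|Z| = 20/20.4 = 981 mA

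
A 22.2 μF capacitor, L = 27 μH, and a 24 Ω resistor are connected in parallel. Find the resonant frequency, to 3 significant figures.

ω₀ = 1/√(LC) = 1/√(2.7e-05 × 2.22e-05) = 40850 rad/s
f₀ = ω₀/(2π) = 6.50 kHz

6.50 kHz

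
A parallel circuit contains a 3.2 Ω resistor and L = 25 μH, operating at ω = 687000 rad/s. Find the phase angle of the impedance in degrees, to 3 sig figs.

X_L = ωL = 17.2 Ω
Parallel: admittances add. Y = 1/R + 1/(jωL)
Y = (0.312 − j0.0582) S
|Y| = 0.318 S → |Z| = 1/|Y| = 3.15 Ω, ∠Z = −∠Y = 10.6°

10.6°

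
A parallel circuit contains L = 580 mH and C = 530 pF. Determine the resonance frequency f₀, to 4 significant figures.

ω₀ = 1/√(LC) = 1/√(0.58 × 5.3e-10) = 57040 rad/s
f₀ = ω₀/(2π) = 9.078 kHz

9.078 kHz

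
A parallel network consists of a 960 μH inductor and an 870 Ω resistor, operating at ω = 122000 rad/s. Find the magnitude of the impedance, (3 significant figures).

116 Ω

X_L = ωL = 117 Ω
Parallel: admittances add. Y = 1/R + 1/(jωL)
Y = (0.00115 − j0.00854) S
|Y| = 0.00862 S → |Z| = 1/|Y| = 116 Ω, ∠Z = −∠Y = 82.3°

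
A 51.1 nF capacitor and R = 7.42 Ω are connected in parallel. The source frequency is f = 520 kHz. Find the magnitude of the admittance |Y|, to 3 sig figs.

ω = 2πf = 3.267e+06 rad/s
X_C = 1/(ωC) = 5.99 Ω
Parallel: admittances add. Y = 1/R + jωC
Y = (0.135 + j0.167) S
|Y| = 0.215 S → |Z| = 1/|Y| = 4.66 Ω, ∠Z = −∠Y = -51.1°

215 mS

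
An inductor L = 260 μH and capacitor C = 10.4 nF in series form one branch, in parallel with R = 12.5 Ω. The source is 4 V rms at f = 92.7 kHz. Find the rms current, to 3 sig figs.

434 mA

ω = 2πf = 582500 rad/s
X_L = ωL = 151 Ω
X_C = 1/(ωC) = 165 Ω
Branch 1: Z₁ = R = 12.5 Ω
Branch 2 (series LC): Z₂ = j(X_L − X_C) = −j13.6 Ω
Parallel: Z = Z₁Z₂/(Z₁+Z₂), |Z| = 9.22 Ω, ∠Z = -42.5°
I = V/|Z| = 4/9.22 = 434 mA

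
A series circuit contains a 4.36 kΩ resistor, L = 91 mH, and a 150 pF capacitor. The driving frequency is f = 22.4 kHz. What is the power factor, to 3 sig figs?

0.125

ω = 2πf = 140700 rad/s
X_L = ωL = 12800 Ω
X_C = 1/(ωC) = 47400 Ω
Net reactance X = X_L − X_C = -34600 Ω
Z = 4360 − j34600 Ω
|Z| = √(4360² + 34600²) = 34800 Ω
∠Z = arctan(-34600/4360) = -82.8°
cos φ = cos(-82.8°) = 0.125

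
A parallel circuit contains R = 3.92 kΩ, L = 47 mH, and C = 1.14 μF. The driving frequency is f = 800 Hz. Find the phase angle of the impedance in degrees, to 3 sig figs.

ω = 2πf = 5027 rad/s
X_L = ωL = 236 Ω
X_C = 1/(ωC) = 175 Ω
Parallel: admittances add. Y = 1/R + 1/(jωL) + jωC
Y = (0.000255 + j0.00150) S
|Y| = 0.00152 S → |Z| = 1/|Y| = 658 Ω, ∠Z = −∠Y = -80.3°

-80.3°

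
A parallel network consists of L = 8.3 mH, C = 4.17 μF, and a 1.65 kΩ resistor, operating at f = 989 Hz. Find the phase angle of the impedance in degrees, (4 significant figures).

-84.69°

ω = 2πf = 6214 rad/s
X_L = ωL = 51.58 Ω
X_C = 1/(ωC) = 38.59 Ω
Parallel: admittances add. Y = 1/R + 1/(jωL) + jωC
Y = (0.0006061 + j0.006524) S
|Y| = 0.006552 S → |Z| = 1/|Y| = 152.6 Ω, ∠Z = −∠Y = -84.69°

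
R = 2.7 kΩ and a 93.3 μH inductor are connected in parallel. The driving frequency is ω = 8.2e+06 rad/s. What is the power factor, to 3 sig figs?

X_L = ωL = 765 Ω
Parallel: admittances add. Y = 1/R + 1/(jωL)
Y = (0.000370 − j0.00131) S
|Y| = 0.00136 S → |Z| = 1/|Y| = 736 Ω, ∠Z = −∠Y = 74.2°
cos φ = cos(74.2°) = 0.273

0.273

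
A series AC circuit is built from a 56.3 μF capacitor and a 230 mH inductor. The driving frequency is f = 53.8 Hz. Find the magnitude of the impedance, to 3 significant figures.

25.2 Ω

ω = 2πf = 338.0 rad/s
X_L = ωL = 77.7 Ω
X_C = 1/(ωC) = 52.5 Ω
Net reactance X = X_L − X_C = 25.2 Ω
Z = j25.2 Ω
|Z| = √(0² + 25.2²) = 25.2 Ω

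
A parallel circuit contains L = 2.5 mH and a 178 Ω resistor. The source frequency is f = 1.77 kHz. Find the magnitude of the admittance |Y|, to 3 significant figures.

36.4 mS

ω = 2πf = 11120 rad/s
X_L = ωL = 27.8 Ω
Parallel: admittances add. Y = 1/R + 1/(jωL)
Y = (0.00562 − j0.0360) S
|Y| = 0.0364 S → |Z| = 1/|Y| = 27.5 Ω, ∠Z = −∠Y = 81.1°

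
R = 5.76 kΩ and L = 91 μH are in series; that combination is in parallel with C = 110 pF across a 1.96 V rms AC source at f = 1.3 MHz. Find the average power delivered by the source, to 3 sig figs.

ω = 2πf = 8.168e+06 rad/s
X_L = ωL = 743 Ω
X_C = 1/(ωC) = 1110 Ω
Branch 1 (R+jX_L): Z₁ = 5760 + j743 Ω, |Z₁| = 5810 Ω
Branch 2 (−jX_C): Z₂ = −j1110 Ω
Parallel: Z = Z₁Z₂/(Z₁+Z₂), |Z| = 1120 Ω, ∠Z = -79.0°
I = V/|Z| = 1.75 mA
P = VI cos φ = 1.96 × 0.00175 × cos(-79.0°) = 656 μW

656 μW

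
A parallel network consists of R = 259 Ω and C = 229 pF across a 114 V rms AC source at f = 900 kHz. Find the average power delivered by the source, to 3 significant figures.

ω = 2πf = 5.655e+06 rad/s
X_C = 1/(ωC) = 772 Ω
Parallel: admittances add. Y = 1/R + jωC
Y = (0.00386 + j0.00129) S
|Y| = 0.00407 S → |Z| = 1/|Y| = 246 Ω, ∠Z = −∠Y = -18.5°
I = V/|Z| = 464 mA
P = VI cos φ = 114 × 0.464 × cos(-18.5°) = 50.2 W

50.2 W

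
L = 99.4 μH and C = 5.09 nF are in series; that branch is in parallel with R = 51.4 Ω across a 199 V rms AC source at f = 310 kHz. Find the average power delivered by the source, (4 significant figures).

770.4 W

ω = 2πf = 1.948e+06 rad/s
X_L = ωL = 193.6 Ω
X_C = 1/(ωC) = 100.9 Ω
Branch 1: Z₁ = R = 51.40 Ω
Branch 2 (series LC): Z₂ = j(X_L − X_C) = j92.75 Ω
Parallel: Z = Z₁Z₂/(Z₁+Z₂), |Z| = 44.96 Ω, ∠Z = 29.00°
I = V/|Z| = 4.426 A
P = VI cos φ = 199 × 4.426 × cos(29.00°) = 770.4 W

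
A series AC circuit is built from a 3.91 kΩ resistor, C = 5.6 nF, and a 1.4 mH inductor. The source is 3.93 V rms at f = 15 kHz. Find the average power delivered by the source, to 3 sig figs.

ω = 2πf = 94250 rad/s
X_L = ωL = 132 Ω
X_C = 1/(ωC) = 1890 Ω
Net reactance X = X_L − X_C = -1760 Ω
Z = 3910 − j1760 Ω
|Z| = √(3910² + 1760²) = 4290 Ω
∠Z = arctan(-1760/3910) = -24.3°
I = V/|Z| = 916 μA
P = VI cos φ = 3.93 × 0.000916 × cos(-24.3°) = 3.28 mW

3.28 mW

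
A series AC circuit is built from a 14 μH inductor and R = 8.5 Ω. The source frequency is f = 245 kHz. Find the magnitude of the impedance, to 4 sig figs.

ω = 2πf = 1.539e+06 rad/s
X_L = ωL = 21.55 Ω
Z = 8.500 + j21.55 Ω
|Z| = √(8.500² + 21.55²) = 23.17 Ω

23.17 Ω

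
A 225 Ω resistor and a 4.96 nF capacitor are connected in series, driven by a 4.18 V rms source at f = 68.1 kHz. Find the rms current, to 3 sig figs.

8.01 mA

ω = 2πf = 427900 rad/s
X_C = 1/(ωC) = 471 Ω
Z = 225 − j471 Ω
|Z| = √(225² + 471²) = 522 Ω
I = V/|Z| = 4.18/522 = 8.01 mA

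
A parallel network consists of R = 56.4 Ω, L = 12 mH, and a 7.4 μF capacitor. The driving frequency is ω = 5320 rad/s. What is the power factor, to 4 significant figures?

0.5990

X_L = ωL = 63.84 Ω
X_C = 1/(ωC) = 25.40 Ω
Parallel: admittances add. Y = 1/R + 1/(jωL) + jωC
Y = (0.01773 + j0.02370) S
|Y| = 0.02960 S → |Z| = 1/|Y| = 33.78 Ω, ∠Z = −∠Y = -53.20°
cos φ = cos(-53.20°) = 0.5990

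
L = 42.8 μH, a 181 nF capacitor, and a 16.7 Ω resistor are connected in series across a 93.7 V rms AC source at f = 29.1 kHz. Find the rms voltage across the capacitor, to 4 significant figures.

ω = 2πf = 182800 rad/s
X_L = ωL = 7.826 Ω
X_C = 1/(ωC) = 30.22 Ω
Net reactance X = X_L − X_C = -22.39 Ω
Z = 16.70 − j22.39 Ω
|Z| = √(16.70² + 22.39²) = 27.93 Ω
I = V/|Z| = 3.354 A
V_C = I·|Z_C| = 3.354 × 30.22 = 101.4 V

101.4 V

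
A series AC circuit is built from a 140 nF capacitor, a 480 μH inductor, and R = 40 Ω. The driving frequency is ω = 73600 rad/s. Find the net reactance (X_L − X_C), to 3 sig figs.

X_L = ωL = 35.3 Ω
X_C = 1/(ωC) = 97.0 Ω
X = 35.3 − 97.0 = -61.7 Ω

-61.7 Ω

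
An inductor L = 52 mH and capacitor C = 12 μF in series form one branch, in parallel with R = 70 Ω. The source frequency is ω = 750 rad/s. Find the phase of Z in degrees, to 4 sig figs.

-44.15°

X_L = ωL = 39.00 Ω
X_C = 1/(ωC) = 111.1 Ω
Branch 1: Z₁ = R = 70.00 Ω
Branch 2 (series LC): Z₂ = j(X_L − X_C) = −j72.11 Ω
Parallel: Z = Z₁Z₂/(Z₁+Z₂), |Z| = 50.23 Ω, ∠Z = -44.15°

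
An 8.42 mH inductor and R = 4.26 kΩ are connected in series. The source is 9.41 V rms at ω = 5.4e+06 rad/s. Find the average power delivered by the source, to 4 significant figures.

X_L = ωL = 45470 Ω
Z = 4260 + j45470 Ω
|Z| = √(4260² + 45470²) = 45670 Ω
∠Z = arctan(45470/4260) = 84.65°
I = V/|Z| = 206.1 μA
P = VI cos φ = 9.41 × 0.0002061 × cos(84.65°) = 180.9 μW

180.9 μW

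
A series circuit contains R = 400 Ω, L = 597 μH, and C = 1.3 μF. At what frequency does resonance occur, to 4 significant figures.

5.713 kHz

ω₀ = 1/√(LC) = 1/√(0.000597 × 1.3e-06) = 35900 rad/s
f₀ = ω₀/(2π) = 5.713 kHz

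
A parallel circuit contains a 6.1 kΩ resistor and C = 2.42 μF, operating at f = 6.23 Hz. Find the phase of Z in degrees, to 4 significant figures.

-30.02°

ω = 2πf = 39.14 rad/s
X_C = 1/(ωC) = 10560 Ω
Parallel: admittances add. Y = 1/R + jωC
Y = (0.0001639 + j9.473e-05) S
|Y| = 0.0001893 S → |Z| = 1/|Y| = 5282 Ω, ∠Z = −∠Y = -30.02°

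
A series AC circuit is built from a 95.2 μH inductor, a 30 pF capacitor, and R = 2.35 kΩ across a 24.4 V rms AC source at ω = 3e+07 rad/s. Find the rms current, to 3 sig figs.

8.34 mA

X_L = ωL = 2860 Ω
X_C = 1/(ωC) = 1110 Ω
Net reactance X = X_L − X_C = 1740 Ω
Z = 2350 + j1740 Ω
|Z| = √(2350² + 1740²) = 2930 Ω
I = V/|Z| = 24.4/2930 = 8.34 mA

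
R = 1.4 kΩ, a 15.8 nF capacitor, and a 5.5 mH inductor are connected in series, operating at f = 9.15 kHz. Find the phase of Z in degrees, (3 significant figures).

-29.3°

ω = 2πf = 57490 rad/s
X_L = ωL = 316 Ω
X_C = 1/(ωC) = 1100 Ω
Net reactance X = X_L − X_C = -785 Ω
Z = 1400 − j785 Ω
|Z| = √(1400² + 785²) = 1600 Ω
∠Z = arctan(-785/1400) = -29.3°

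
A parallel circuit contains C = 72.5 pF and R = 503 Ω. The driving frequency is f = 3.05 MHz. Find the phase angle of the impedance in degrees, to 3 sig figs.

ω = 2πf = 1.916e+07 rad/s
X_C = 1/(ωC) = 720 Ω
Parallel: admittances add. Y = 1/R + jωC
Y = (0.00199 + j0.00139) S
|Y| = 0.00243 S → |Z| = 1/|Y| = 412 Ω, ∠Z = −∠Y = -34.9°

-34.9°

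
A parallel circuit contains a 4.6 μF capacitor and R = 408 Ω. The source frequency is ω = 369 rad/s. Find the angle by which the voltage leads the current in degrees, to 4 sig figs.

X_C = 1/(ωC) = 589.1 Ω
Parallel: admittances add. Y = 1/R + jωC
Y = (0.002451 + j0.001697) S
|Y| = 0.002981 S → |Z| = 1/|Y| = 335.4 Ω, ∠Z = −∠Y = -34.70°

-34.70°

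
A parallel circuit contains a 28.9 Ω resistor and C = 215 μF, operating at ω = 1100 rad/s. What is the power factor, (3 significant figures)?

X_C = 1/(ωC) = 4.23 Ω
Parallel: admittances add. Y = 1/R + jωC
Y = (0.0346 + j0.236) S
|Y| = 0.239 S → |Z| = 1/|Y| = 4.18 Ω, ∠Z = −∠Y = -81.7°
cos φ = cos(-81.7°) = 0.145

0.145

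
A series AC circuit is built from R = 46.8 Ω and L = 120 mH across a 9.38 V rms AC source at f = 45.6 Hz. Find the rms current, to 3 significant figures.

ω = 2πf = 286.5 rad/s
X_L = ωL = 34.4 Ω
Z = 46.8 + j34.4 Ω
|Z| = √(46.8² + 34.4²) = 58.1 Ω
I = V/|Z| = 9.38/58.1 = 162 mA

162 mA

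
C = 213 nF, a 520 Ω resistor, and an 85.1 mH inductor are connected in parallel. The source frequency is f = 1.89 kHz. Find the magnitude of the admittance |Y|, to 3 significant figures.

ω = 2πf = 11880 rad/s
X_L = ωL = 1010 Ω
X_C = 1/(ωC) = 395 Ω
Parallel: admittances add. Y = 1/R + 1/(jωL) + jωC
Y = (0.00192 + j0.00154) S
|Y| = 0.00246 S → |Z| = 1/|Y| = 406 Ω, ∠Z = −∠Y = -38.7°

2.46 mS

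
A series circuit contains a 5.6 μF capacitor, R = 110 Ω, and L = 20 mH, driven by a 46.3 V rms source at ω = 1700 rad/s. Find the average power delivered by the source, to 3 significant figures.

13.8 W

X_L = ωL = 34.0 Ω
X_C = 1/(ωC) = 105 Ω
Net reactance X = X_L − X_C = -71.0 Ω
Z = 110 − j71.0 Ω
|Z| = √(110² + 71.0²) = 131 Ω
∠Z = arctan(-71.0/110) = -32.9°
I = V/|Z| = 354 mA
P = VI cos φ = 46.3 × 0.354 × cos(-32.9°) = 13.8 W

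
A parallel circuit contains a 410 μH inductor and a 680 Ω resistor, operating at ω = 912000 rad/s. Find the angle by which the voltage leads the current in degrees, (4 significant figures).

X_L = ωL = 373.9 Ω
Parallel: admittances add. Y = 1/R + 1/(jωL)
Y = (0.001471 − j0.002674) S
|Y| = 0.003052 S → |Z| = 1/|Y| = 327.7 Ω, ∠Z = −∠Y = 61.19°

61.19°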